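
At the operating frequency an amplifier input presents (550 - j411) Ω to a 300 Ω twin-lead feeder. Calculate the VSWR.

VSWR ≈ 3.08

Γ = (Z_L − Z_0)/(Z_L + Z_0) = (250 − j411)/(850 − j411)
|Γ| = 481/944 = 0.51
VSWR = (1 + |Γ|)/(1 − |Γ|) = 1.51/0.49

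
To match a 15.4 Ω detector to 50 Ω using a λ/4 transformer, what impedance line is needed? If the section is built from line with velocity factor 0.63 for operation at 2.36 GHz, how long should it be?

Z_qwt ≈ 27.7 Ω; length ≈ 2 cm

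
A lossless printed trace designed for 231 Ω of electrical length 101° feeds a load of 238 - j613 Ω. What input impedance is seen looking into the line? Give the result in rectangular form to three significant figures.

Z_in ≈ 34.7 + j128 Ω

tan(βl) = tan(101°) = -5.14
Z_in = Z_0·(Z_L + jZ_0·tanβl)/(Z_0 + jZ_L·tanβl)
     = 231·(238 − j1800)/(-2920 − j1220)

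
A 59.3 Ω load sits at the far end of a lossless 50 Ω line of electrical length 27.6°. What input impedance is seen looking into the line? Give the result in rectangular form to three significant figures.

Z_in ≈ 54.5 − j7.68 Ω

tan(βl) = tan(27.6°) = 0.523
Z_in = Z_0·(Z_L + jZ_0·tanβl)/(Z_0 + jZ_L·tanβl)
     = 50·(59.3 + j26.1)/(50 + j31)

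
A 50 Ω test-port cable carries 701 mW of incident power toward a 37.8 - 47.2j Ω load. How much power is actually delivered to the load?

|Γ| = |(-12.2 − j47.2)/(87.8 − j47.2)| = 0.489
|Γ|² = 0.239
P_refl = |Γ|²·P_inc = 168 mW, P_del = (1 − |Γ|²)·P_inc = 533 mW

P_delivered ≈ 533 mW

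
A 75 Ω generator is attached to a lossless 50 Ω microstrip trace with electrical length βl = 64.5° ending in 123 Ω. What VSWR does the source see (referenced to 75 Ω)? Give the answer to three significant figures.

VSWR ≈ 3.34

tan(βl) = 2.1
Z_in = Z_0·(Z_L + jZ_0·tanβl)/(Z_0 + jZ_L·tanβl) = 24 − j19.2 Ω
Γ_s = (Z_in − Z_s)/(Z_in + Z_s) = (-51 − j19.2)/(99 − j19.2), |Γ_s| = 0.54
VSWR = (1 + |Γ_s|)/(1 − |Γ_s|)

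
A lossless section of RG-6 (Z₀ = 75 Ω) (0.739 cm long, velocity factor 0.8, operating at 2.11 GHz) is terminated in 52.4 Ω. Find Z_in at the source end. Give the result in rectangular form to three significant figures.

Z_in ≈ 57 + j15.2 Ω

λ = v/f = 0.8·c / 2.11 GHz = 0.114 m
βl = 2π·l/λ = 2π × 0.065 = 23.4°
tan(βl) = tan(23.4°) = 0.433
Z_in = Z_0·(Z_L + jZ_0·tanβl)/(Z_0 + jZ_L·tanβl)
     = 75·(52.4 + j32.4)/(75 + j22.7)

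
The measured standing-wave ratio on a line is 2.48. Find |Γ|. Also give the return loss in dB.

|Γ| = (S − 1)/(S + 1) = (2.48 − 1)/(2.48 + 1) = 1.48/3.48
RL = −20·log₁₀|Γ| = −20·log₁₀(0.425)

|Γ| ≈ 0.425; return loss ≈ 7.43 dB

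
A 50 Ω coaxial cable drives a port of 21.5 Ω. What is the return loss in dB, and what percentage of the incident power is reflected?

RL ≈ 7.99 dB; 15.9% of incident power reflected

Γ = (21.5 − 50)/(21.5 + 50) = -0.399
RL = −20·log₁₀(0.399) = 7.99 dB
P_refl/P_inc = |Γ|² = 0.159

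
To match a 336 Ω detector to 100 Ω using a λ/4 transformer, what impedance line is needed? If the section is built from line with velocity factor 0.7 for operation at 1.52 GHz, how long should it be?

Z_qwt = √(Z_0·R_L) = √(100 × 336) = √33600
λ = 0.7·c/f = 0.138 m, so l = λ/4 = 0.0345 m

Z_qwt ≈ 183 Ω; length ≈ 3.45 cm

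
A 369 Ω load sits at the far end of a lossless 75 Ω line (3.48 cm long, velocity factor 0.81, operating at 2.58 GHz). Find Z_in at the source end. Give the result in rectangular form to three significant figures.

λ = v/f = 0.81·c / 2.58 GHz = 0.0942 m
βl = 2π·l/λ = 2π × 0.369 = 133°
tan(βl) = tan(133°) = -1.07
Z_in = Z_0·(Z_L + jZ_0·tanβl)/(Z_0 + jZ_L·tanβl)
     = 75·(369 − j80.4)/(75 − j396)

Z_in ≈ 27.5 + j64.8 Ω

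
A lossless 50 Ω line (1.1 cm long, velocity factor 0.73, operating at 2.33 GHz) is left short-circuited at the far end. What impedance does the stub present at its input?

λ = v/f = 0.73·c / 2.33 GHz = 0.094 m
βl = 2π·l/λ = 2π × 0.117 = 42.1°
tan(βl) = 0.905
For a short-circuited stub, Z_in = jZ_0·tan(βl)

Z_in ≈ +j45.2 Ω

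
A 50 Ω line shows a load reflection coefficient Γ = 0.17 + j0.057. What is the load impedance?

Z_L = Z_0·(1 + Γ)/(1 − Γ) = 50·(1.17 + j0.057)/(0.83 − j0.057)

Z_L ≈ 69.9 + j8.24 Ω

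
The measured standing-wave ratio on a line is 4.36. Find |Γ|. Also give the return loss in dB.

|Γ| ≈ 0.627; return loss ≈ 4.06 dB

|Γ| = (S − 1)/(S + 1) = (4.36 − 1)/(4.36 + 1) = 3.36/5.36
RL = −20·log₁₀|Γ| = −20·log₁₀(0.627)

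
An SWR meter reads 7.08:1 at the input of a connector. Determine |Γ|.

|Γ| = (S − 1)/(S + 1) = (7.08 − 1)/(7.08 + 1) = 6.08/8.08

|Γ| ≈ 0.752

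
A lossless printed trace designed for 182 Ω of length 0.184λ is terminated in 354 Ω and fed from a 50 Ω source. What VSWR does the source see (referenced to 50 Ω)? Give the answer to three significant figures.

VSWR ≈ 2.83

βl = 2π × 0.184 = 66.2°
tan(βl) = 2.27
Z_in = Z_0·(Z_L + jZ_0·tanβl)/(Z_0 + jZ_L·tanβl) = 106 − j56.1 Ω
Γ_s = (Z_in − Z_s)/(Z_in + Z_s) = (56.3 − j56.1)/(156 − j56.1), |Γ_s| = 0.478
VSWR = (1 + |Γ_s|)/(1 − |Γ_s|)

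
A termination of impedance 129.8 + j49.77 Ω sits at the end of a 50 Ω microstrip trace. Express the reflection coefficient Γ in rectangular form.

Γ = (Z_L − Z_0)/(Z_L + Z_0) = (79.8 + j49.77)/(179.8 + j49.77)

Γ ≈ 0.483 + j0.143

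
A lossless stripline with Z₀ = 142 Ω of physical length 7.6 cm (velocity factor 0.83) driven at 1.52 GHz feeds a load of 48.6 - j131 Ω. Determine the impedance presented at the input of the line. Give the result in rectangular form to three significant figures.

λ = v/f = 0.83·c / 1.52 GHz = 0.164 m
βl = 2π·l/λ = 2π × 0.464 = 167°
tan(βl) = tan(167°) = -0.231
Z_in = Z_0·(Z_L + jZ_0·tanβl)/(Z_0 + jZ_L·tanβl)
     = 142·(48.6 − j164)/(112 − j11.2)

Z_in ≈ 81.8 − j200 Ω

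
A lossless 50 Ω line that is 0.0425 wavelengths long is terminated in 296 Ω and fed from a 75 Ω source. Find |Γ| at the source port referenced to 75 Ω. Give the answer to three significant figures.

|Γ| ≈ 0.623

βl = 2π × 0.0425 = 15.3°
tan(βl) = 0.274
Z_in = Z_0·(Z_L + jZ_0·tanβl)/(Z_0 + jZ_L·tanβl) = 87.8 − j129 Ω
Γ_s = (Z_in − Z_s)/(Z_in + Z_s) = (12.8 − j129)/(163 − j129), |Γ_s| = 0.623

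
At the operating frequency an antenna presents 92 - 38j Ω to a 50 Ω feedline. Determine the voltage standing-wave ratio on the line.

Γ = (Z_L − Z_0)/(Z_L + Z_0) = (42 − j38)/(142 − j38)
|Γ| = 56.6/147 = 0.385
VSWR = (1 + |Γ|)/(1 − |Γ|) = 1.39/0.615

VSWR ≈ 2.25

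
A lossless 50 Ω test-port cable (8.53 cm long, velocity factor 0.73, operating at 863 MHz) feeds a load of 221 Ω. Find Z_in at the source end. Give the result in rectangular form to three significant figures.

λ = v/f = 0.73·c / 863 MHz = 0.254 m
βl = 2π·l/λ = 2π × 0.336 = 121°
tan(βl) = tan(121°) = -1.66
Z_in = Z_0·(Z_L + jZ_0·tanβl)/(Z_0 + jZ_L·tanβl)
     = 50·(221 − j83.2)/(50 − j368)

Z_in ≈ 15.1 + j28 Ω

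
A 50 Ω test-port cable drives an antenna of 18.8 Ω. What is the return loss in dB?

Γ = (18.8 − 50)/(18.8 + 50) = -0.453
RL = −20·log₁₀|Γ| = −20·log₁₀(0.453)

RL ≈ 6.87 dB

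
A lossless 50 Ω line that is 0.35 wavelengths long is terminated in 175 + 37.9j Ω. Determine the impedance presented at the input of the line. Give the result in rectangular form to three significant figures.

βl = 2π × 0.35 = 126°
tan(βl) = tan(126°) = -1.38
Z_in = Z_0·(Z_L + jZ_0·tanβl)/(Z_0 + jZ_L·tanβl)
     = 50·(175 − j30.9)/(102 − j241)

Z_in ≈ 18.5 + j28.5 Ω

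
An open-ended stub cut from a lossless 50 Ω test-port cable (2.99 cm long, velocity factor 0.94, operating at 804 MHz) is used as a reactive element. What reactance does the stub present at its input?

X_in ≈ -84.2 Ω (capacitive)

λ = v/f = 0.94·c / 804 MHz = 0.351 m
βl = 2π·l/λ = 2π × 0.0852 = 30.7°
tan(βl) = 0.593
For an open-ended stub, Z_in = −jZ_0·cot(βl) = −jZ_0/tan(βl)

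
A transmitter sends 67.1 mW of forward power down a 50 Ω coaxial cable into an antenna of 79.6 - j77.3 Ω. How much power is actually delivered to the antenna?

|Γ| = |(29.6 − j77.3)/(129.6 − j77.3)| = 0.549
|Γ|² = 0.301
P_refl = |Γ|²·P_inc = 20.2 mW, P_del = (1 − |Γ|²)·P_inc = 46.9 mW

P_delivered ≈ 46.9 mW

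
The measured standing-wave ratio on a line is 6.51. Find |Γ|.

|Γ| ≈ 0.734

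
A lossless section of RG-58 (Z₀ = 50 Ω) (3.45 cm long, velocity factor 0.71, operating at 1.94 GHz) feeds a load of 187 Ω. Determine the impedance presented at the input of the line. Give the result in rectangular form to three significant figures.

Z_in ≈ 15.6 + j19.6 Ω

λ = v/f = 0.71·c / 1.94 GHz = 0.11 m
βl = 2π·l/λ = 2π × 0.314 = 113°
tan(βl) = tan(113°) = -2.34
Z_in = Z_0·(Z_L + jZ_0·tanβl)/(Z_0 + jZ_L·tanβl)
     = 50·(187 − j117)/(50 − j438)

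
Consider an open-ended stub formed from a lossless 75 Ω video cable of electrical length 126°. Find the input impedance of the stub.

Z_in ≈ +j54.5 Ω

tan(βl) = -1.38
For an open-ended stub, Z_in = −jZ_0·cot(βl) = −jZ_0/tan(βl)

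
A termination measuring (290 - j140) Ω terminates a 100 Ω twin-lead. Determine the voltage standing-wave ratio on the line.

Γ = (Z_L − Z_0)/(Z_L + Z_0) = (190 − j140)/(390 − j140)
|Γ| = 236/414 = 0.57
VSWR = (1 + |Γ|)/(1 − |Γ|) = 1.57/0.43

VSWR ≈ 3.65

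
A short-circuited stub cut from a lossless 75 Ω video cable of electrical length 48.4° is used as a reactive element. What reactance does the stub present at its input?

tan(βl) = 1.13
For a short-circuited stub, Z_in = jZ_0·tan(βl)

X_in ≈ 84.5 Ω (inductive)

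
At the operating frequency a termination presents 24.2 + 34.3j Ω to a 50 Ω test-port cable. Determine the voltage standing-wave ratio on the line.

Γ = (Z_L − Z_0)/(Z_L + Z_0) = (-25.8 + j34.3)/(74.2 + j34.3)
|Γ| = 42.9/81.7 = 0.525
VSWR = (1 + |Γ|)/(1 − |Γ|) = 1.53/0.475

VSWR ≈ 3.21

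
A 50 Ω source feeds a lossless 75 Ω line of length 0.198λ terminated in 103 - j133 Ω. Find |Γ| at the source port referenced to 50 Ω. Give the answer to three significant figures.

|Γ| ≈ 0.47

βl = 2π × 0.198 = 71.3°
tan(βl) = 2.95
Z_in = Z_0·(Z_L + jZ_0·tanβl)/(Z_0 + jZ_L·tanβl) = 18.1 + j2.41 Ω
Γ_s = (Z_in − Z_s)/(Z_in + Z_s) = (-31.9 + j2.41)/(68.1 + j2.41), |Γ_s| = 0.47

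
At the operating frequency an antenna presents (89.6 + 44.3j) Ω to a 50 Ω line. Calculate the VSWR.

VSWR ≈ 2.37

Γ = (Z_L − Z_0)/(Z_L + Z_0) = (39.6 + j44.3)/(139.6 + j44.3)
|Γ| = 59.4/146 = 0.406
VSWR = (1 + |Γ|)/(1 − |Γ|) = 1.41/0.594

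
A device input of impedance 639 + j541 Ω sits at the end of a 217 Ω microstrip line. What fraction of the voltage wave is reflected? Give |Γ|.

Γ = (Z_L − Z_0)/(Z_L + Z_0) = (422 + j541)/(856 + j541)
|Γ| = 686/1010

|Γ| ≈ 0.678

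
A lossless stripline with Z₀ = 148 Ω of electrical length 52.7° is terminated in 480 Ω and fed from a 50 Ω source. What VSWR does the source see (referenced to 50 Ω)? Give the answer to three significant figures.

VSWR ≈ 4.62

tan(βl) = 1.31
Z_in = Z_0·(Z_L + jZ_0·tanβl)/(Z_0 + jZ_L·tanβl) = 68.3 − j96.7 Ω
Γ_s = (Z_in − Z_s)/(Z_in + Z_s) = (18.3 − j96.7)/(118 − j96.7), |Γ_s| = 0.644
VSWR = (1 + |Γ_s|)/(1 − |Γ_s|)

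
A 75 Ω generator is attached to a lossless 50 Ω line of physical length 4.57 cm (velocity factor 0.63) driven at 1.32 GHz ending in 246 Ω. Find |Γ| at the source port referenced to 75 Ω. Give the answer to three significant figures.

|Γ| ≈ 0.739

λ = v/f = 0.63·c / 1.32 GHz = 0.143 m
βl = 2π·l/λ = 2π × 0.319 = 115°
tan(βl) = -2.15
Z_in = Z_0·(Z_L + jZ_0·tanβl)/(Z_0 + jZ_L·tanβl) = 12.2 + j22.1 Ω
Γ_s = (Z_in − Z_s)/(Z_in + Z_s) = (-62.8 + j22.1)/(87.2 + j22.1), |Γ_s| = 0.739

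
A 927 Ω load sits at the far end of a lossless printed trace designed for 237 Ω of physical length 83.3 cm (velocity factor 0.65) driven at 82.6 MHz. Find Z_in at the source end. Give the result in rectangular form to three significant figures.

Z_in ≈ 91.7 + j161 Ω

λ = v/f = 0.65·c / 82.6 MHz = 2.36 m
βl = 2π·l/λ = 2π × 0.353 = 127°
tan(βl) = tan(127°) = -1.33
Z_in = Z_0·(Z_L + jZ_0·tanβl)/(Z_0 + jZ_L·tanβl)
     = 237·(927 − j314)/(237 − j1230)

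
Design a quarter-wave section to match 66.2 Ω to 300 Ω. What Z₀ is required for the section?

Z_qwt ≈ 141 Ω

Z_qwt = √(Z_0·R_L) = √(300 × 66.2) = √19860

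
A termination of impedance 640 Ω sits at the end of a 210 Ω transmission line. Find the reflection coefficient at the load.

Γ = (Z_L − Z_0)/(Z_L + Z_0) = (640 − 210)/(640 + 210) = 430/850

Γ = 0.506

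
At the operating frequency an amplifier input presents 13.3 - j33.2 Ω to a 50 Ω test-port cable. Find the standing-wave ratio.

VSWR ≈ 5.5

Γ = (Z_L − Z_0)/(Z_L + Z_0) = (-36.7 − j33.2)/(63.3 − j33.2)
|Γ| = 49.5/71.5 = 0.692
VSWR = (1 + |Γ|)/(1 − |Γ|) = 1.69/0.308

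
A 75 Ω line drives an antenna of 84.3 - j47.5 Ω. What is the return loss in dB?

Γ = (9.3 − j47.5)/(159.3 − j47.5), |Γ| = 0.291
RL = −20·log₁₀|Γ| = −20·log₁₀(0.291)

RL ≈ 10.7 dB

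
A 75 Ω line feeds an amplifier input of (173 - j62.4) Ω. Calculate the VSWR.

Γ = (Z_L − Z_0)/(Z_L + Z_0) = (98 − j62.4)/(248 − j62.4)
|Γ| = 116/256 = 0.454
VSWR = (1 + |Γ|)/(1 − |Γ|) = 1.45/0.546

VSWR ≈ 2.67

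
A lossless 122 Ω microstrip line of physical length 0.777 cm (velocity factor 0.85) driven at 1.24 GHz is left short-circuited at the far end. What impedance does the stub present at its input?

λ = v/f = 0.85·c / 1.24 GHz = 0.206 m
βl = 2π·l/λ = 2π × 0.0378 = 13.6°
tan(βl) = 0.242
For a short-circuited stub, Z_in = jZ_0·tan(βl)

Z_in ≈ +j29.5 Ω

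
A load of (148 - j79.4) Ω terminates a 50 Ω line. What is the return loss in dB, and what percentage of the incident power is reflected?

RL ≈ 4.56 dB; 35% of incident power reflected

Γ = (98 − j79.4)/(198 − j79.4), |Γ| = 0.591
RL = −20·log₁₀(0.591) = 4.56 dB
P_refl/P_inc = |Γ|² = 0.35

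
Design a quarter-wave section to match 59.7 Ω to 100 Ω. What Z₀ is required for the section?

Z_qwt = √(Z_0·R_L) = √(100 × 59.7) = √5970

Z_qwt ≈ 77.3 Ω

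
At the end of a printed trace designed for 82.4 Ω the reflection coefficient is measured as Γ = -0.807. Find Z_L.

Z_L = Z_0·(1 + Γ)/(1 − Γ) = 82.4·(0.193)/(1.81)

Z_L ≈ 8.8 Ω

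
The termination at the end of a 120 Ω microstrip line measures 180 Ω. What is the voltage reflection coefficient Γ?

Γ = (Z_L − Z_0)/(Z_L + Z_0) = (180 − 120)/(180 + 120) = 60/300

Γ = 0.2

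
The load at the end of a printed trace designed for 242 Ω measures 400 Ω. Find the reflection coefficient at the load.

Γ = 0.246

Γ = (Z_L − Z_0)/(Z_L + Z_0) = (400 − 242)/(400 + 242) = 158/642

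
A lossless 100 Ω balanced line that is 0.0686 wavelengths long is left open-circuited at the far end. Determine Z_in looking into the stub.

βl = 2π × 0.0686 = 24.7°
tan(βl) = 0.46
For an open-circuited stub, Z_in = −jZ_0·cot(βl) = −jZ_0/tan(βl)

Z_in ≈ −j217 Ω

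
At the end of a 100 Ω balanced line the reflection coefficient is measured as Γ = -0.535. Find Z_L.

Z_L ≈ 30.3 Ω

Z_L = Z_0·(1 + Γ)/(1 − Γ) = 100·(0.465)/(1.54)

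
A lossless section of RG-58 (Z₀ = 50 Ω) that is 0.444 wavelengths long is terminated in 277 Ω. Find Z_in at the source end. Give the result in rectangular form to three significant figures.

βl = 2π × 0.444 = 160°
tan(βl) = tan(160°) = -0.367
Z_in = Z_0·(Z_L + jZ_0·tanβl)/(Z_0 + jZ_L·tanβl)
     = 50·(277 − j18.4)/(50 − j102)

Z_in ≈ 61.2 + j106 Ω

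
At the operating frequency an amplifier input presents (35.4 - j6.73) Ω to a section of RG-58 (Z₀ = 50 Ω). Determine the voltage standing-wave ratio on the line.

VSWR ≈ 1.46

Γ = (Z_L − Z_0)/(Z_L + Z_0) = (-14.6 − j6.73)/(85.4 − j6.73)
|Γ| = 16.1/85.7 = 0.188
VSWR = (1 + |Γ|)/(1 − |Γ|) = 1.19/0.812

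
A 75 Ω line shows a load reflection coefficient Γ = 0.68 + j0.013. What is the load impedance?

Z_L ≈ 393 + j19 Ω

Z_L = Z_0·(1 + Γ)/(1 − Γ) = 75·(1.68 + j0.013)/(0.32 − j0.013)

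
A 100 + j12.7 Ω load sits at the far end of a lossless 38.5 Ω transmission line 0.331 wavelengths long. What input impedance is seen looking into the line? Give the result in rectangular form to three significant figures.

Z_in ≈ 17.4 + j15.5 Ω

βl = 2π × 0.331 = 119°
tan(βl) = tan(119°) = -1.79
Z_in = Z_0·(Z_L + jZ_0·tanβl)/(Z_0 + jZ_L·tanβl)
     = 38.5·(100 − j56.3)/(61.3 − j179)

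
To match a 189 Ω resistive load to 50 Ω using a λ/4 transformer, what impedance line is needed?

Z_qwt ≈ 97.2 Ω

Z_qwt = √(Z_0·R_L) = √(50 × 189) = √9450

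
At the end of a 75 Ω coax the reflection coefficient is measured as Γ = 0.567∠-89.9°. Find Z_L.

Z_L ≈ 38.6 − j64.5 Ω

Z_L = Z_0·(1 + Γ)/(1 − Γ) = 75·(1 − j0.567)/(0.999 + j0.567)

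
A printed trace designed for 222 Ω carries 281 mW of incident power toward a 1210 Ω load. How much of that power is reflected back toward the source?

Γ = (1210 − 222)/(1210 + 222) = 0.69
|Γ|² = 0.476
P_refl = |Γ|²·P_inc = 134 mW, P_del = (1 − |Γ|²)·P_inc = 147 mW

P_reflected ≈ 134 mW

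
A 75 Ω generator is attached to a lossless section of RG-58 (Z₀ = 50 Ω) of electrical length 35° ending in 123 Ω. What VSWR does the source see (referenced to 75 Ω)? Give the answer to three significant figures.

tan(βl) = 0.7
Z_in = Z_0·(Z_L + jZ_0·tanβl)/(Z_0 + jZ_L·tanβl) = 46.2 − j44.6 Ω
Γ_s = (Z_in − Z_s)/(Z_in + Z_s) = (-28.8 − j44.6)/(121 − j44.6), |Γ_s| = 0.411
VSWR = (1 + |Γ_s|)/(1 − |Γ_s|)

VSWR ≈ 2.4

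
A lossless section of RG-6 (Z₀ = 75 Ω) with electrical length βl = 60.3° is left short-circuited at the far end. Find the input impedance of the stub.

tan(βl) = 1.75
For a short-circuited stub, Z_in = jZ_0·tan(βl)

Z_in ≈ +j131 Ω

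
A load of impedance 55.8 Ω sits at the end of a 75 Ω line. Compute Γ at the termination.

Γ = (Z_L − Z_0)/(Z_L + Z_0) = (55.8 − 75)/(55.8 + 75) = -19.2/130.8

Γ = -0.147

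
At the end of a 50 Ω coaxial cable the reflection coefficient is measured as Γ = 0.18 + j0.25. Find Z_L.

Z_L = Z_0·(1 + Γ)/(1 − Γ) = 50·(1.18 + j0.25)/(0.82 − j0.25)

Z_L ≈ 61.6 + j34 Ω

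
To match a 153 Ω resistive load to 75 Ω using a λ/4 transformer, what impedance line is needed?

Z_qwt ≈ 107 Ω

Z_qwt = √(Z_0·R_L) = √(75 × 153) = √11480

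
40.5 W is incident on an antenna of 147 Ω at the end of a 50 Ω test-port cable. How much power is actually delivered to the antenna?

Γ = (147 − 50)/(147 + 50) = 0.492
|Γ|² = 0.242
P_refl = |Γ|²·P_inc = 9.82 W, P_del = (1 − |Γ|²)·P_inc = 30.7 W

P_delivered ≈ 30.7 W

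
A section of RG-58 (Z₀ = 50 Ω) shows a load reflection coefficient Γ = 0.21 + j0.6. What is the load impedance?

Z_L = Z_0·(1 + Γ)/(1 − Γ) = 50·(1.21 + j0.6)/(0.79 − j0.6)

Z_L ≈ 30.3 + j61 Ω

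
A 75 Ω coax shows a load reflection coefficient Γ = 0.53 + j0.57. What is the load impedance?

Z_L ≈ 54.2 + j157 Ω

Z_L = Z_0·(1 + Γ)/(1 − Γ) = 75·(1.53 + j0.57)/(0.47 − j0.57)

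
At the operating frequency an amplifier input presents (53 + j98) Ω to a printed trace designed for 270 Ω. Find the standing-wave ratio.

VSWR ≈ 5.79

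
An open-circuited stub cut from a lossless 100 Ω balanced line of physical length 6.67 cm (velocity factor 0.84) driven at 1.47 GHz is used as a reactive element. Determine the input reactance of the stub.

X_in ≈ 119 Ω (inductive)

λ = v/f = 0.84·c / 1.47 GHz = 0.171 m
βl = 2π·l/λ = 2π × 0.389 = 140°
tan(βl) = -0.837
For an open-circuited stub, Z_in = −jZ_0·cot(βl) = −jZ_0/tan(βl)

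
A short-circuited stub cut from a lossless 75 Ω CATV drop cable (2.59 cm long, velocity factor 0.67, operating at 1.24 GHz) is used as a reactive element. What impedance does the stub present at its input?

λ = v/f = 0.67·c / 1.24 GHz = 0.162 m
βl = 2π·l/λ = 2π × 0.16 = 57.5°
tan(βl) = 1.57
For a short-circuited stub, Z_in = jZ_0·tan(βl)

Z_in ≈ +j118 Ω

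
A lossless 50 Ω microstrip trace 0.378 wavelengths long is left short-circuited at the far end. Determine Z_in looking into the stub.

Z_in ≈ −j48.1 Ω

βl = 2π × 0.378 = 136°
tan(βl) = -0.963
For a short-circuited stub, Z_in = jZ_0·tan(βl)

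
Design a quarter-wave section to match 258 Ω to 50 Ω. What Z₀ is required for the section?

Z_qwt = √(Z_0·R_L) = √(50 × 258) = √12900

Z_qwt ≈ 114 Ω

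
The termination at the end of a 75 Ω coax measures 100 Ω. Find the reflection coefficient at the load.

Γ = 0.143

Γ = (Z_L − Z_0)/(Z_L + Z_0) = (100 − 75)/(100 + 75) = 25/175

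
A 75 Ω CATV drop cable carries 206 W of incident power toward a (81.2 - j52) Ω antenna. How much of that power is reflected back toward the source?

P_reflected ≈ 20.8 W

|Γ| = |(6.2 − j52)/(156.2 − j52)| = 0.318
|Γ|² = 0.101
P_refl = |Γ|²·P_inc = 20.8 W, P_del = (1 − |Γ|²)·P_inc = 185 W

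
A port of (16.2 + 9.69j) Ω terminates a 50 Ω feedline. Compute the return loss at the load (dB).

RL ≈ 5.59 dB

Γ = (-33.8 + j9.69)/(66.2 + j9.69), |Γ| = 0.526
RL = −20·log₁₀|Γ| = −20·log₁₀(0.526)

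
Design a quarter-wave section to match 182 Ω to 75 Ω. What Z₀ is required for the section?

Z_qwt ≈ 117 Ω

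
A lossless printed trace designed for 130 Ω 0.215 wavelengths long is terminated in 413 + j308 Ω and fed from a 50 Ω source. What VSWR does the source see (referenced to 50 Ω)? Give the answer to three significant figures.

βl = 2π × 0.215 = 77.4°
tan(βl) = 4.47
Z_in = Z_0·(Z_L + jZ_0·tanβl)/(Z_0 + jZ_L·tanβl) = 29.5 − j49 Ω
Γ_s = (Z_in − Z_s)/(Z_in + Z_s) = (-20.5 − j49)/(79.5 − j49), |Γ_s| = 0.569
VSWR = (1 + |Γ_s|)/(1 − |Γ_s|)

VSWR ≈ 3.64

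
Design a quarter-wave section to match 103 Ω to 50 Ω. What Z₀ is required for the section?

Z_qwt = √(Z_0·R_L) = √(50 × 103) = √5150

Z_qwt ≈ 71.8 Ω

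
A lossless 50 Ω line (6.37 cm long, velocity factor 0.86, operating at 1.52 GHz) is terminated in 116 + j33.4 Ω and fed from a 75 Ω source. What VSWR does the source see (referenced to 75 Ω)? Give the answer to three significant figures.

λ = v/f = 0.86·c / 1.52 GHz = 0.17 m
βl = 2π·l/λ = 2π × 0.375 = 135°
tan(βl) = -0.996
Z_in = Z_0·(Z_L + jZ_0·tanβl)/(Z_0 + jZ_L·tanβl) = 28.5 + j29.7 Ω
Γ_s = (Z_in − Z_s)/(Z_in + Z_s) = (-46.5 + j29.7)/(103 + j29.7), |Γ_s| = 0.513
VSWR = (1 + |Γ_s|)/(1 − |Γ_s|)

VSWR ≈ 3.1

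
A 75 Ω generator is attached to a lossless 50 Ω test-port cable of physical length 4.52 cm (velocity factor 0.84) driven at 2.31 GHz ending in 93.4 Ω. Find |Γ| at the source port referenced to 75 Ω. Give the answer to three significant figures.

λ = v/f = 0.84·c / 2.31 GHz = 0.109 m
βl = 2π·l/λ = 2π × 0.414 = 149°
tan(βl) = -0.597
Z_in = Z_0·(Z_L + jZ_0·tanβl)/(Z_0 + jZ_L·tanβl) = 56.5 + j33.1 Ω
Γ_s = (Z_in − Z_s)/(Z_in + Z_s) = (-18.5 + j33.1)/(131 + j33.1), |Γ_s| = 0.28

|Γ| ≈ 0.28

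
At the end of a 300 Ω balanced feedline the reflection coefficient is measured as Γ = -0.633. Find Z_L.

Z_L = Z_0·(1 + Γ)/(1 − Γ) = 300·(0.367)/(1.63)

Z_L ≈ 67.4 Ω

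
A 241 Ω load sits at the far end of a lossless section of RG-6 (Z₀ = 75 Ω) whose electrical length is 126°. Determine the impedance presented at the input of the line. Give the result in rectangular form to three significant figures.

tan(βl) = tan(126°) = -1.38
Z_in = Z_0·(Z_L + jZ_0·tanβl)/(Z_0 + jZ_L·tanβl)
     = 75·(241 − j103)/(75 − j332)

Z_in ≈ 33.9 + j46.8 Ω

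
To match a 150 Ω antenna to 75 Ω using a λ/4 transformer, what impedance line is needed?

Z_qwt ≈ 106 Ω

Z_qwt = √(Z_0·R_L) = √(75 × 150) = √11250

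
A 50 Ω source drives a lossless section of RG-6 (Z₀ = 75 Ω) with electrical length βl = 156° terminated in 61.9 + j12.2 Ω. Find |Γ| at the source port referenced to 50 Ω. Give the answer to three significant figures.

tan(βl) = -0.445
Z_in = Z_0·(Z_L + jZ_0·tanβl)/(Z_0 + jZ_L·tanβl) = 57.7 + j0.0147 Ω
Γ_s = (Z_in − Z_s)/(Z_in + Z_s) = (7.71 + j0.0147)/(108 + j0.0147), |Γ_s| = 0.0716

|Γ| ≈ 0.0716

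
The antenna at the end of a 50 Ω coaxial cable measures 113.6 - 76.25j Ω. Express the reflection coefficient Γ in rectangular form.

Γ ≈ 0.498 − j0.234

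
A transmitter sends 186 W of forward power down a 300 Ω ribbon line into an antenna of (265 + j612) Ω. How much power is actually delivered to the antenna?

|Γ| = |(-35 + j612)/(565 + j612)| = 0.736
|Γ|² = 0.542
P_refl = |Γ|²·P_inc = 101 W, P_del = (1 − |Γ|²)·P_inc = 85.3 W

P_delivered ≈ 85.3 W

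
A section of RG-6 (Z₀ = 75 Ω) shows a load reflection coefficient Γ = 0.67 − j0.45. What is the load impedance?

Z_L ≈ 84 − j217 Ω

Z_L = Z_0·(1 + Γ)/(1 − Γ) = 75·(1.67 − j0.45)/(0.33 + j0.45)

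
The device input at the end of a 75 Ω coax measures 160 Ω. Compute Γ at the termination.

Γ = (Z_L − Z_0)/(Z_L + Z_0) = (160 − 75)/(160 + 75) = 85/235

Γ = 0.362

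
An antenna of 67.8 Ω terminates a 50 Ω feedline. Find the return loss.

RL ≈ 16.4 dB

Γ = (67.8 − 50)/(67.8 + 50) = 0.151
RL = −20·log₁₀|Γ| = −20·log₁₀(0.151)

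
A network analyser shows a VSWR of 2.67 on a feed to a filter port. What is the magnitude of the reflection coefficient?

|Γ| ≈ 0.455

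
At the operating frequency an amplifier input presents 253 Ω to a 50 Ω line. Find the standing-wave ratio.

Γ = (253 − 50)/(253 + 50) = 0.67
VSWR = (1 + 0.67)/(1 − 0.67)

VSWR ≈ 5.06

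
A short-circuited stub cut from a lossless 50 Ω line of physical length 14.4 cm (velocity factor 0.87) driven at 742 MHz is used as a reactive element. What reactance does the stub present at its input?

X_in ≈ -32 Ω (capacitive)

λ = v/f = 0.87·c / 742 MHz = 0.352 m
βl = 2π·l/λ = 2π × 0.409 = 147°
tan(βl) = -0.64
For a short-circuited stub, Z_in = jZ_0·tan(βl)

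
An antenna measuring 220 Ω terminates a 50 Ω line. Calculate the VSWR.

VSWR ≈ 4.4

Γ = (220 − 50)/(220 + 50) = 0.63
VSWR = (1 + 0.63)/(1 − 0.63)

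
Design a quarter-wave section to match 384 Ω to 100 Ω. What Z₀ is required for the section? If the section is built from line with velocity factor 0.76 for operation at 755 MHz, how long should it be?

Z_qwt ≈ 196 Ω; length ≈ 7.55 cm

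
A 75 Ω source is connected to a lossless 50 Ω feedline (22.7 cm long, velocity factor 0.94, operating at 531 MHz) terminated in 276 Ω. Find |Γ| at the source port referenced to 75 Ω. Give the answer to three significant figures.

|Γ| ≈ 0.643

λ = v/f = 0.94·c / 531 MHz = 0.531 m
βl = 2π·l/λ = 2π × 0.427 = 154°
tan(βl) = -0.49
Z_in = Z_0·(Z_L + jZ_0·tanβl)/(Z_0 + jZ_L·tanβl) = 41.1 + j86.8 Ω
Γ_s = (Z_in − Z_s)/(Z_in + Z_s) = (-33.9 + j86.8)/(116 + j86.8), |Γ_s| = 0.643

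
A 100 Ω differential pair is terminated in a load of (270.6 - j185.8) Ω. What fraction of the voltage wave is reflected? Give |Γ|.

|Γ| ≈ 0.608

Γ = (Z_L − Z_0)/(Z_L + Z_0) = (170.6 − j185.8)/(370.6 − j185.8)
|Γ| = 252/415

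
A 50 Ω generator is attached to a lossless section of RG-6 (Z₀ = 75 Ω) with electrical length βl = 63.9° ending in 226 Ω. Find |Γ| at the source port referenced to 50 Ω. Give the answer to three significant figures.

tan(βl) = 2.04
Z_in = Z_0·(Z_L + jZ_0·tanβl)/(Z_0 + jZ_L·tanβl) = 30.1 − j31.9 Ω
Γ_s = (Z_in − Z_s)/(Z_in + Z_s) = (-19.9 − j31.9)/(80.1 − j31.9), |Γ_s| = 0.436

|Γ| ≈ 0.436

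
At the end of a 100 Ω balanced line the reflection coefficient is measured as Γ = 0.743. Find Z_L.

Z_L ≈ 678 Ω

Z_L = Z_0·(1 + Γ)/(1 − Γ) = 100·(1.74)/(0.257)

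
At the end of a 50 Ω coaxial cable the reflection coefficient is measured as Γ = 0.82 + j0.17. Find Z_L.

Z_L = Z_0·(1 + Γ)/(1 − Γ) = 50·(1.82 + j0.17)/(0.18 − j0.17)

Z_L ≈ 244 + j277 Ω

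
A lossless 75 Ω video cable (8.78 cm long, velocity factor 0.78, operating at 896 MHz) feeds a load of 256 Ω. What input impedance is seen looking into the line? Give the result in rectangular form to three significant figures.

λ = v/f = 0.78·c / 896 MHz = 0.261 m
βl = 2π·l/λ = 2π × 0.336 = 121°
tan(βl) = tan(121°) = -1.66
Z_in = Z_0·(Z_L + jZ_0·tanβl)/(Z_0 + jZ_L·tanβl)
     = 75·(256 − j125)/(75 − j426)

Z_in ≈ 29 + j40 Ω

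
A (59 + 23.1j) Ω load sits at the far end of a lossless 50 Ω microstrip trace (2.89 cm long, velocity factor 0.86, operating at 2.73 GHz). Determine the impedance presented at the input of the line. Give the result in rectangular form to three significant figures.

λ = v/f = 0.86·c / 2.73 GHz = 0.0945 m
βl = 2π·l/λ = 2π × 0.306 = 110°
tan(βl) = tan(110°) = -2.73
Z_in = Z_0·(Z_L + jZ_0·tanβl)/(Z_0 + jZ_L·tanβl)
     = 50·(59 − j114)/(113 − j161)

Z_in ≈ 32.2 − j4.3 Ω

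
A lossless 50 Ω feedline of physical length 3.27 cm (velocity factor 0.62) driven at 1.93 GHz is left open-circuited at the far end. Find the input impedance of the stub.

Z_in ≈ +j31.4 Ω

λ = v/f = 0.62·c / 1.93 GHz = 0.0964 m
βl = 2π·l/λ = 2π × 0.339 = 122°
tan(βl) = -1.59
For an open-circuited stub, Z_in = −jZ_0·cot(βl) = −jZ_0/tan(βl)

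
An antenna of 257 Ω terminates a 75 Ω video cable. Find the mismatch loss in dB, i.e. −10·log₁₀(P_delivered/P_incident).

mismatch loss ≈ 1.55 dB

Γ = (257 − 75)/(257 + 75) = 0.548
|Γ|² = 0.301, so P_del/P_inc = 1 − |Γ|² = 0.699
ML = −10·log₁₀(1 − |Γ|²)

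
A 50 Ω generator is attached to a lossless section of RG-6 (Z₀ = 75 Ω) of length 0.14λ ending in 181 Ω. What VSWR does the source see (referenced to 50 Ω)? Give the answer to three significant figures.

βl = 2π × 0.14 = 50.4°
tan(βl) = 1.21
Z_in = Z_0·(Z_L + jZ_0·tanβl)/(Z_0 + jZ_L·tanβl) = 46.8 − j46 Ω
Γ_s = (Z_in − Z_s)/(Z_in + Z_s) = (-3.16 − j46)/(96.8 − j46), |Γ_s| = 0.43
VSWR = (1 + |Γ_s|)/(1 − |Γ_s|)

VSWR ≈ 2.51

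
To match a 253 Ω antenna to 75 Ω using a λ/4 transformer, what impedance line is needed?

Z_qwt ≈ 138 Ω

Z_qwt = √(Z_0·R_L) = √(75 × 253) = √18980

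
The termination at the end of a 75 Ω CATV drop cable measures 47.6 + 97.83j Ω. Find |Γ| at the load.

|Γ| ≈ 0.648

Γ = (Z_L − Z_0)/(Z_L + Z_0) = (-27.4 + j97.83)/(122.6 + j97.83)
|Γ| = 102/157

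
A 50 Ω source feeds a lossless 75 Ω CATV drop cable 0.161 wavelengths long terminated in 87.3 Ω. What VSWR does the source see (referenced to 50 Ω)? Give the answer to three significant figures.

βl = 2π × 0.161 = 58°
tan(βl) = 1.6
Z_in = Z_0·(Z_L + jZ_0·tanβl)/(Z_0 + jZ_L·tanβl) = 69.6 − j9.54 Ω
Γ_s = (Z_in − Z_s)/(Z_in + Z_s) = (19.6 − j9.54)/(120 − j9.54), |Γ_s| = 0.181
VSWR = (1 + |Γ_s|)/(1 − |Γ_s|)

VSWR ≈ 1.44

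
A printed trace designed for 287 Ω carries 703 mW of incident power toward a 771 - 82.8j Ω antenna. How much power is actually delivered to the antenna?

|Γ| = |(484 − j82.8)/(1058 − j82.8)| = 0.463
|Γ|² = 0.214
P_refl = |Γ|²·P_inc = 151 mW, P_del = (1 − |Γ|²)·P_inc = 552 mW

P_delivered ≈ 552 mW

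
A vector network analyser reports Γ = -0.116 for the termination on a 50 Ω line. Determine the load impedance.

Z_L ≈ 39.6 Ω

Z_L = Z_0·(1 + Γ)/(1 − Γ) = 50·(0.884)/(1.12)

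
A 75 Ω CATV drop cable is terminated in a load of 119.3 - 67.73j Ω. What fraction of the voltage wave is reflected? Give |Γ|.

Γ = (Z_L − Z_0)/(Z_L + Z_0) = (44.3 − j67.73)/(194.3 − j67.73)
|Γ| = 80.9/206

|Γ| ≈ 0.393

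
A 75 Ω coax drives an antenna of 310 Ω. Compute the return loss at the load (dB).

Γ = (310 − 75)/(310 + 75) = 0.61
RL = −20·log₁₀|Γ| = −20·log₁₀(0.61)

RL ≈ 4.29 dB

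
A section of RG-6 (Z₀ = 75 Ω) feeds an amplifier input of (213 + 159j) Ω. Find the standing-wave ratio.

VSWR ≈ 4.56

Γ = (Z_L − Z_0)/(Z_L + Z_0) = (138 + j159)/(288 + j159)
|Γ| = 211/329 = 0.64
VSWR = (1 + |Γ|)/(1 − |Γ|) = 1.64/0.36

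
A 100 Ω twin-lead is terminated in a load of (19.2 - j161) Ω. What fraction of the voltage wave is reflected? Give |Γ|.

|Γ| ≈ 0.899

Γ = (Z_L − Z_0)/(Z_L + Z_0) = (-80.8 − j161)/(119.2 − j161)
|Γ| = 180/200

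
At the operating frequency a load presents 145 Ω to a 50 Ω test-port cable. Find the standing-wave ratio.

VSWR ≈ 2.9

Γ = (145 − 50)/(145 + 50) = 0.487
VSWR = (1 + 0.487)/(1 − 0.487)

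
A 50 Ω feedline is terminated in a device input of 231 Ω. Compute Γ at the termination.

Γ = 0.644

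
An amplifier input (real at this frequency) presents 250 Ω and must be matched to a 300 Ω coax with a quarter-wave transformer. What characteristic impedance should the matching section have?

Z_qwt = √(Z_0·R_L) = √(300 × 250) = √75000

Z_qwt ≈ 274 Ω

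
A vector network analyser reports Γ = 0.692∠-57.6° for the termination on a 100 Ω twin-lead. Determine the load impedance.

Z_L ≈ 70.7 − j158 Ω

Z_L = Z_0·(1 + Γ)/(1 − Γ) = 100·(1.37 − j0.584)/(0.629 + j0.584)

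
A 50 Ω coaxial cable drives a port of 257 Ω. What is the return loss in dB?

Γ = (257 − 50)/(257 + 50) = 0.674
RL = −20·log₁₀|Γ| = −20·log₁₀(0.674)

RL ≈ 3.42 dB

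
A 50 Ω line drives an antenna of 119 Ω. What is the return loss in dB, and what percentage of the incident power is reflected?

Γ = (119 − 50)/(119 + 50) = 0.408
RL = −20·log₁₀(0.408) = 7.78 dB
P_refl/P_inc = |Γ|² = 0.167

RL ≈ 7.78 dB; 16.7% of incident power reflected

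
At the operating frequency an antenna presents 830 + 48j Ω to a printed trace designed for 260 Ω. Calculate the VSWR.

VSWR ≈ 3.2

Γ = (Z_L − Z_0)/(Z_L + Z_0) = (570 + j48)/(1090 + j48)
|Γ| = 572/1090 = 0.524
VSWR = (1 + |Γ|)/(1 − |Γ|) = 1.52/0.476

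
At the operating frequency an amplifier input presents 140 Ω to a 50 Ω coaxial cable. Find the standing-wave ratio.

VSWR ≈ 2.8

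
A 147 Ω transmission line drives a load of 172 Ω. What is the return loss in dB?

Γ = (172 − 147)/(172 + 147) = 0.0784
RL = −20·log₁₀|Γ| = −20·log₁₀(0.0784)

RL ≈ 22.1 dB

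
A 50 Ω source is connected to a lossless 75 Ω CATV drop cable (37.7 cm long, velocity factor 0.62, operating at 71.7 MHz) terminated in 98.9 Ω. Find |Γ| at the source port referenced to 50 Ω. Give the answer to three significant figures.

|Γ| ≈ 0.214

λ = v/f = 0.62·c / 71.7 MHz = 2.59 m
βl = 2π·l/λ = 2π × 0.145 = 52.3°
tan(βl) = 1.29
Z_in = Z_0·(Z_L + jZ_0·tanβl)/(Z_0 + jZ_L·tanβl) = 67.6 − j18.3 Ω
Γ_s = (Z_in − Z_s)/(Z_in + Z_s) = (17.6 − j18.3)/(118 − j18.3), |Γ_s| = 0.214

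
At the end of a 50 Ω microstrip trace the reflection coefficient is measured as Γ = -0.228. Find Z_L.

Z_L = Z_0·(1 + Γ)/(1 − Γ) = 50·(0.772)/(1.23)

Z_L ≈ 31.4 Ω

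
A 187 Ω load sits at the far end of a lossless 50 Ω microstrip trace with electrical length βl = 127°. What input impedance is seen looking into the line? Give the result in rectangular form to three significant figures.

tan(βl) = tan(127°) = -1.33
Z_in = Z_0·(Z_L + jZ_0·tanβl)/(Z_0 + jZ_L·tanβl)
     = 50·(187 − j66.4)/(50 − j248)

Z_in ≈ 20.1 + j33.6 Ω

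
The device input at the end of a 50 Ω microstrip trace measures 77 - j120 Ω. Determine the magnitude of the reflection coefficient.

Γ = (Z_L − Z_0)/(Z_L + Z_0) = (27 − j120)/(127 − j120)
|Γ| = 123/175

|Γ| ≈ 0.704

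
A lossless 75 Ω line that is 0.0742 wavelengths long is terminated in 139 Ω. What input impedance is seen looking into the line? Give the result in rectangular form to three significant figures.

Z_in ≈ 93.2 − j49.1 Ω

βl = 2π × 0.0742 = 26.7°
tan(βl) = tan(26.7°) = 0.503
Z_in = Z_0·(Z_L + jZ_0·tanβl)/(Z_0 + jZ_L·tanβl)
     = 75·(139 + j37.7)/(75 + j69.9)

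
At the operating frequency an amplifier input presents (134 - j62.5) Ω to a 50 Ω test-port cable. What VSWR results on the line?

Γ = (Z_L − Z_0)/(Z_L + Z_0) = (84 − j62.5)/(184 − j62.5)
|Γ| = 105/194 = 0.539
VSWR = (1 + |Γ|)/(1 − |Γ|) = 1.54/0.461

VSWR ≈ 3.34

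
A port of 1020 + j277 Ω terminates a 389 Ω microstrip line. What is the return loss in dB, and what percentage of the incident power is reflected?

RL ≈ 6.38 dB; 23% of incident power reflected

Γ = (631 + j277)/(1409 + j277), |Γ| = 0.48
RL = −20·log₁₀(0.48) = 6.38 dB
P_refl/P_inc = |Γ|² = 0.23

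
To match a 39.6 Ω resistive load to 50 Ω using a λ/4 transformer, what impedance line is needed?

Z_qwt ≈ 44.5 Ω

Z_qwt = √(Z_0·R_L) = √(50 × 39.6) = √1980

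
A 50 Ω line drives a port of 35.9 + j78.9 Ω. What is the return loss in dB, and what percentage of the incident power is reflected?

RL ≈ 3.26 dB; 47.2% of incident power reflected

Γ = (-14.1 + j78.9)/(85.9 + j78.9), |Γ| = 0.687
RL = −20·log₁₀(0.687) = 3.26 dB
P_refl/P_inc = |Γ|² = 0.472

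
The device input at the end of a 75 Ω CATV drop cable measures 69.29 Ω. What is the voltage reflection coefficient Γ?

Γ = -0.0396

Γ = (Z_L − Z_0)/(Z_L + Z_0) = (69.29 − 75)/(69.29 + 75) = -5.71/144.3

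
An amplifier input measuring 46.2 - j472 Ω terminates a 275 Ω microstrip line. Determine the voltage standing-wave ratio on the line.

Γ = (Z_L − Z_0)/(Z_L + Z_0) = (-228.8 − j472)/(321.2 − j472)
|Γ| = 525/571 = 0.919
VSWR = (1 + |Γ|)/(1 − |Γ|) = 1.92/0.0813

VSWR ≈ 23.6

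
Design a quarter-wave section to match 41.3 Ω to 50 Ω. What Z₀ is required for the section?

Z_qwt ≈ 45.4 Ω

Z_qwt = √(Z_0·R_L) = √(50 × 41.3) = √2065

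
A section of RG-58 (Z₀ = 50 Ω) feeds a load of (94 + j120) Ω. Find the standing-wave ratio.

Γ = (Z_L − Z_0)/(Z_L + Z_0) = (44 + j120)/(144 + j120)
|Γ| = 128/187 = 0.682
VSWR = (1 + |Γ|)/(1 − |Γ|) = 1.68/0.318

VSWR ≈ 5.29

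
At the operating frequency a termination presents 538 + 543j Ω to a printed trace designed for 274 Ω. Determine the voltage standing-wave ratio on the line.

Γ = (Z_L − Z_0)/(Z_L + Z_0) = (264 + j543)/(812 + j543)
|Γ| = 604/977 = 0.618
VSWR = (1 + |Γ|)/(1 − |Γ|) = 1.62/0.382

VSWR ≈ 4.24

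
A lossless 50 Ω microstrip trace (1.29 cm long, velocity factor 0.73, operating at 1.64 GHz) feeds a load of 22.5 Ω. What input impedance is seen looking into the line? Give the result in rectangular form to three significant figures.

Z_in ≈ 30.4 + j25.2 Ω

λ = v/f = 0.73·c / 1.64 GHz = 0.134 m
βl = 2π·l/λ = 2π × 0.0966 = 34.8°
tan(βl) = tan(34.8°) = 0.694
Z_in = Z_0·(Z_L + jZ_0·tanβl)/(Z_0 + jZ_L·tanβl)
     = 50·(22.5 + j34.7)/(50 + j15.6)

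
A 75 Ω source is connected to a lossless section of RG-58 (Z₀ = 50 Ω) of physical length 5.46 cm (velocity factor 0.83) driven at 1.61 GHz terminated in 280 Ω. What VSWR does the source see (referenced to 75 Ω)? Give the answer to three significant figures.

VSWR ≈ 6.73

λ = v/f = 0.83·c / 1.61 GHz = 0.155 m
βl = 2π·l/λ = 2π × 0.353 = 127°
tan(βl) = -1.32
Z_in = Z_0·(Z_L + jZ_0·tanβl)/(Z_0 + jZ_L·tanβl) = 13.8 + j35.9 Ω
Γ_s = (Z_in − Z_s)/(Z_in + Z_s) = (-61.2 + j35.9)/(88.8 + j35.9), |Γ_s| = 0.741
VSWR = (1 + |Γ_s|)/(1 − |Γ_s|)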